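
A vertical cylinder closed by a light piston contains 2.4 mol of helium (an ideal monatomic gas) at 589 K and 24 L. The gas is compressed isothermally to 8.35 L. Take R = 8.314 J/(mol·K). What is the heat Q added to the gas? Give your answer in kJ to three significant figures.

Isothermal ⇒ ΔU = 0, so Q = W = nRT ln(V₂/V₁).
Q = (2.4)(8.314)(589) ln(8.35/24) = 11753 × -1.056 = -12408 J.

Q ≈ -12.4 kJ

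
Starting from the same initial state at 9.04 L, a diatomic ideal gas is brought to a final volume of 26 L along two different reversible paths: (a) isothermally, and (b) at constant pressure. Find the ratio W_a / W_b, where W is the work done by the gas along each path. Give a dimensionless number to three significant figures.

W_a / W_b ≈ 0.563

Path (a) isothermal: W = P₁V₁ ln(V₂/V₁) → W_a/(P₁V₁) = 1.056.
Path (b) isobaric: W = P₁(V₂ − V₁) → W_b/(P₁V₁) = 1.876.
W_a / W_b = 1.056 / 1.876 = 0.5631.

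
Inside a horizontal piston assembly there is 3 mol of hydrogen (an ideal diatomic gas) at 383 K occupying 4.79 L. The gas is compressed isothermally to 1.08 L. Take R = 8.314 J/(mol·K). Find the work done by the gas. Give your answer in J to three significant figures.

W ≈ -14200 J

Isothermal: W = nRT ln(V₂/V₁).
W = (3)(8.314)(383) × ln(1.08/4.79)
  = 9553 × -1.49
W_by_gas = -14230 J.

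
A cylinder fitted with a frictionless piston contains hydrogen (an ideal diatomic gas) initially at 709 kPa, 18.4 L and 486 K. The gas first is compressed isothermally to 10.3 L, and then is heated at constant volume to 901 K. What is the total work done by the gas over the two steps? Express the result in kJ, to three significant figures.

W_total ≈ -7.57 kJ

Step 1 (isothermal): W = P₁V₁ ln(V₂/V₁) = (13046) ln(10.3/18.4) = -7569 J.
Step 2 (isochoric): W = 0 (constant volume).
W_total = -7569 + 0 = -7569 J.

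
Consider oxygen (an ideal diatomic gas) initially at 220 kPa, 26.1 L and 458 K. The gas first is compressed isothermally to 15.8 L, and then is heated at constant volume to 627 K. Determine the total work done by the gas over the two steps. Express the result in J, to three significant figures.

Step 1 (isothermal): W = P₁V₁ ln(V₂/V₁) = (5742) ln(15.8/26.1) = -2882 J.
Step 2 (isochoric): W = 0 (constant volume).
W_total = -2882 + 0 = -2882 J.

W_total ≈ -2880 J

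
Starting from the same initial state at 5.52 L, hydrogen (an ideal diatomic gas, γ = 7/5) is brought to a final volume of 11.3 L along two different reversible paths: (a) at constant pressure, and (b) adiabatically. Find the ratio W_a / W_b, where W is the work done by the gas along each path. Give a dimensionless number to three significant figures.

Path (a) isobaric: W = P₁(V₂ − V₁) → W_a/(P₁V₁) = 1.047.
Path (b) adiabatic: W = P₁V₁(1 − (V₁/V₂)^(γ−1))/(γ−1) → W_b/(P₁V₁) = 0.6229.
W_a / W_b = 1.047 / 0.6229 = 1.681.

W_a / W_b ≈ 1.68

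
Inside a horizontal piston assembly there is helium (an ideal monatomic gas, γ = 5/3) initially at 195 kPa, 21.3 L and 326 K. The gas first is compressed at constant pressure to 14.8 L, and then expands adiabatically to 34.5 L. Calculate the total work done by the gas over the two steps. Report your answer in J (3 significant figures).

W_total ≈ 599 J

Step 1 (isobaric): W = PΔV = (195 kPa)(14.8 − 21.3 L) = -1268 J.
After step 1: P = 195 kPa, V = 14.8 L, T = 226.5 K.
Step 2 (adiabatic): W = (P₁V₁ − P₂V₂)/(γ−1) = (2886 − 1642)/0.667 = 1867 J.
W_total = -1268 + 1867 = 599.2 J.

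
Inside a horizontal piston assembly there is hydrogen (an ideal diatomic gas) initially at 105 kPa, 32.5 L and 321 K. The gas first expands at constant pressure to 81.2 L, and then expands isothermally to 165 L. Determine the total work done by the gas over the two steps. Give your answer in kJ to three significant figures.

W_total ≈ 11.2 kJ

Step 1 (isobaric): W = PΔV = (105 kPa)(81.2 − 32.5 L) = 5114 J.
After step 1: P = 105 kPa, V = 81.2 L, T = 802 K.
Step 2 (isothermal): W = P₁V₁ ln(V₂/V₁) = (8526) ln(165/81.2) = 6045 J.
W_total = 5114 + 6045 = 11159 J.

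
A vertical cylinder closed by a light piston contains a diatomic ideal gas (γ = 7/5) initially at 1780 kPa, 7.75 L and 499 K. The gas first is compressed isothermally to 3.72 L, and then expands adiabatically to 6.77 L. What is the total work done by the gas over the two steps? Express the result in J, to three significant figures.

Step 1 (isothermal): W = P₁V₁ ln(V₂/V₁) = (13795) ln(3.72/7.75) = -10125 J.
After step 1: P = 3708 kPa, V = 3.72 L, T = 499 K.
Step 2 (adiabatic): W = (P₁V₁ − P₂V₂)/(γ−1) = (13795 − 10857)/0.4 = 7345 J.
W_total = -10125 + 7345 = -2780 J.

W_total ≈ -2780 J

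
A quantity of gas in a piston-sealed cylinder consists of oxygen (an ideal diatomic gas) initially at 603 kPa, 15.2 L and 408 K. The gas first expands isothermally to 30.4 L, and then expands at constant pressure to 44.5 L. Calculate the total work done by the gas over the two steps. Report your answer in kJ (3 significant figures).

Step 1 (isothermal): W = P₁V₁ ln(V₂/V₁) = (9166) ln(30.4/15.2) = 6353 J.
After step 1: P = 301.5 kPa, V = 30.4 L, T = 408 K.
Step 2 (isobaric): W = PΔV = (301.5 kPa)(44.5 − 30.4 L) = 4251 J.
W_total = 6353 + 4251 = 10604 J.

W_total ≈ 10.6 kJ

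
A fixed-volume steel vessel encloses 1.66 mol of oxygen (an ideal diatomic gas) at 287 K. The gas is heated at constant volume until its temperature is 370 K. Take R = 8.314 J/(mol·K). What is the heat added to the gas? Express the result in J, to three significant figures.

Constant volume ⇒ W = 0, so Q = ΔU = nCᵥΔT with Cᵥ = 5R/2 = 20.79 J/(mol·K).
ΔU = (1.66)(20.79)(370 − 287) = 2864 J.

Q ≈ 2860 J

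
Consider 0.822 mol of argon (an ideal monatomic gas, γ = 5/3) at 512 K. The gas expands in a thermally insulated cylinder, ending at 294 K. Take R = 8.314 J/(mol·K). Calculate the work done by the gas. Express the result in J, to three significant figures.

W ≈ 2230 J

Adiabatic ⇒ Q = 0, so W_by = −ΔU = nCᵥ(T₁ − T₂).
Cᵥ = 3R/2 = 12.47 J/(mol·K).
W = (0.822)(12.47)(512 − 294) = 2235 J.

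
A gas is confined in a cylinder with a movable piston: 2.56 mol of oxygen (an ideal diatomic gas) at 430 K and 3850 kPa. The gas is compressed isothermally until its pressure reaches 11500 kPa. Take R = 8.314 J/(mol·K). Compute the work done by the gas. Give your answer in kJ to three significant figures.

W ≈ -10.0 kJ

Isothermal process: W = nRT ln(V₂/V₁) = nRT ln(P₁/P₂).
W = (2.56)(8.314)(430) × ln(3850/11500)
  = 9152 × ln(0.3348) = 9152 × -1.094
W_by_gas = -10015 J.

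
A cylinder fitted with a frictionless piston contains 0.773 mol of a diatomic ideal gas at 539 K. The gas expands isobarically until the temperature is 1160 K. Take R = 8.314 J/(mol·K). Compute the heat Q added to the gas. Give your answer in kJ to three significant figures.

Isobaric: W = nRΔT = (0.773)(8.314)(621) = 3991 J.
ΔU = nCᵥΔT with Cᵥ = 5R/2: ΔU = (0.773)(20.79)(621) = 9977 J.
Q = ΔU + W = 9977 + 3991 = 13968 J.

Q ≈ 14.0 kJ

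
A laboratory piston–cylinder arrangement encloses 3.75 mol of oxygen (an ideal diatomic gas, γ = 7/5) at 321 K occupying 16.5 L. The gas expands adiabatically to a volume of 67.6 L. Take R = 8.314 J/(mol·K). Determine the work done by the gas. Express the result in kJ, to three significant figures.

Adiabatic: TV^(γ−1) = const with γ = 7/5.
T₂ = T₁ (V₁/V₂)^(γ−1) = 321 × (16.5/67.6)^0.4 = 321 × 0.5689 = 182.6 K.
W_by = nCᵥ(T₁ − T₂) = (3.75)(20.79)(321 − 182.6) = 10787 J.

W ≈ 10.8 kJ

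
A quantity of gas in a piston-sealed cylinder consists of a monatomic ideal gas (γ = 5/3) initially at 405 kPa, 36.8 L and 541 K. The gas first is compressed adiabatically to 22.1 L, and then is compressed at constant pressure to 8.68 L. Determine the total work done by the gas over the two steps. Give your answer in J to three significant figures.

Step 1 (adiabatic): W = (P₁V₁ − P₂V₂)/(γ−1) = (14904 − 20938)/0.667 = -9051 J.
After step 1: P = 947.4 kPa, V = 22.1 L, T = 760 K.
Step 2 (isobaric): W = PΔV = (947.4 kPa)(8.68 − 22.1 L) = -12715 J.
W_total = -9051 − 12715 = -21766 J.

W_total ≈ -21800 J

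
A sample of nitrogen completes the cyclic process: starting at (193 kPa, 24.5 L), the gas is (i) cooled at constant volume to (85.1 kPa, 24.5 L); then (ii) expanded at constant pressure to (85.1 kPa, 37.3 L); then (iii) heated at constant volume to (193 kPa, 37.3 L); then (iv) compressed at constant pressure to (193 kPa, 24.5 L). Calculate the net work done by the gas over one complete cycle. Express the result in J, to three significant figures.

Constant-volume legs do no work.
W(ii) = (85.1)(37.3 − 24.5) = 1089 J; W(iv) = (193)(24.5 − 37.3) = -2470 J.
W_net = 1089 − 2470 = -1381 J (the counter-clockwise enclosed area).

W_net ≈ -1380 J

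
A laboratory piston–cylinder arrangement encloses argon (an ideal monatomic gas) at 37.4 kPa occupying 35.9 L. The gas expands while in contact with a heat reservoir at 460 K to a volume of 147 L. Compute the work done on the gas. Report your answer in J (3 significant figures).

W ≈ -1890 J

Isothermal: W = nRT ln(V₂/V₁) = P₁V₁ ln(V₂/V₁).
P₁V₁ = (37.4 kPa)(35.9 L) = 1343 J.
W = 1343 × ln(147/35.9) = 1343 × 1.41
W_by_gas = 1893 J; work on gas = −W_by = -1893 J.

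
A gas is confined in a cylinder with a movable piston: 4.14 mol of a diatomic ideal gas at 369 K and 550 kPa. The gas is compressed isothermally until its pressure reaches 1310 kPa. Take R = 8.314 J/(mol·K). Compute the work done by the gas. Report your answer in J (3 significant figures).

W ≈ -11000 J

Isothermal process: W = nRT ln(V₂/V₁) = nRT ln(P₁/P₂).
W = (4.14)(8.314)(369) × ln(550/1310)
  = 12701 × ln(0.4198) = 12701 × -0.8679
W_by_gas = -11023 J.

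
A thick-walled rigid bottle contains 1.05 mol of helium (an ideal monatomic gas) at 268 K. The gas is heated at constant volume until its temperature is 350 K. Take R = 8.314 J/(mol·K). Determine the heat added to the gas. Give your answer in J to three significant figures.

Q ≈ 1070 J

Constant volume ⇒ W = 0, so Q = ΔU = nCᵥΔT with Cᵥ = 3R/2 = 12.47 J/(mol·K).
ΔU = (1.05)(12.47)(350 − 268) = 1074 J.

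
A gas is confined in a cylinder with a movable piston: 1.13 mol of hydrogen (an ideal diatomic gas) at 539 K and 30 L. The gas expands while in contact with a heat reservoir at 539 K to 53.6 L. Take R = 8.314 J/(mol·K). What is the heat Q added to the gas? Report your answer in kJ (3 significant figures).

Isothermal ⇒ ΔU = 0, so Q = W = nRT ln(V₂/V₁).
Q = (1.13)(8.314)(539) ln(53.6/30) = 5064 × 0.5804 = 2939 J.

Q ≈ 2.94 kJ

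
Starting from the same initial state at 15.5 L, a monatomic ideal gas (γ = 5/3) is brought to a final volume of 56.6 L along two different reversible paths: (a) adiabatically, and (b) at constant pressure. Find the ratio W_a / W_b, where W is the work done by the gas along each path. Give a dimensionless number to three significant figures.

W_a / W_b ≈ 0.327

Path (a) adiabatic: W = P₁V₁(1 − (V₁/V₂)^(γ−1))/(γ−1) → W_a/(P₁V₁) = 0.8674.
Path (b) isobaric: W = P₁(V₂ − V₁) → W_b/(P₁V₁) = 2.652.
W_a / W_b = 0.8674 / 2.652 = 0.3271.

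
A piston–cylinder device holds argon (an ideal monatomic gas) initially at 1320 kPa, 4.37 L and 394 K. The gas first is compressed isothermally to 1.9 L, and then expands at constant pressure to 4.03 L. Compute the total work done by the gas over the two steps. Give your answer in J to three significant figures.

W_total ≈ 1660 J

Step 1 (isothermal): W = P₁V₁ ln(V₂/V₁) = (5768) ln(1.9/4.37) = -4805 J.
After step 1: P = 3036 kPa, V = 1.9 L, T = 394 K.
Step 2 (isobaric): W = PΔV = (3036 kPa)(4.03 − 1.9 L) = 6467 J.
W_total = -4805 + 6467 = 1662 J.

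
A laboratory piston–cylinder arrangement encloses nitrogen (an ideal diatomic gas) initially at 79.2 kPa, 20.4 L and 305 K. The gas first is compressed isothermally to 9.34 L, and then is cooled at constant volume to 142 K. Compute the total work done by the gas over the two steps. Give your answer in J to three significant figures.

Step 1 (isothermal): W = P₁V₁ ln(V₂/V₁) = (1616) ln(9.34/20.4) = -1262 J.
Step 2 (isochoric): W = 0 (constant volume).
W_total = -1262 + 0 = -1262 J.

W_total ≈ -1260 J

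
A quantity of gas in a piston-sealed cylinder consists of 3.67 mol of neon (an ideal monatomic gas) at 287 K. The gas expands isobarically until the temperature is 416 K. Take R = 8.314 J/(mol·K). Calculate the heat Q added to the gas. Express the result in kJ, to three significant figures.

Q ≈ 9.84 kJ

Isobaric: W = nRΔT = (3.67)(8.314)(129) = 3936 J.
ΔU = nCᵥΔT with Cᵥ = 3R/2: ΔU = (3.67)(12.47)(129) = 5904 J.
Q = ΔU + W = 5904 + 3936 = 9840 J.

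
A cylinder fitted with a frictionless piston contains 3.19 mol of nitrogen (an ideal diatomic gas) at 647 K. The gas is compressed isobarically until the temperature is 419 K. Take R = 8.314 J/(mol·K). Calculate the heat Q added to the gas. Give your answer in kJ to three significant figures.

Isobaric: W = nRΔT = (3.19)(8.314)(-228) = -6047 J.
ΔU = nCᵥΔT with Cᵥ = 5R/2: ΔU = (3.19)(20.79)(-228) = -15117 J.
Q = ΔU + W = -15117 − 6047 = -21164 J.

Q ≈ -21.2 kJ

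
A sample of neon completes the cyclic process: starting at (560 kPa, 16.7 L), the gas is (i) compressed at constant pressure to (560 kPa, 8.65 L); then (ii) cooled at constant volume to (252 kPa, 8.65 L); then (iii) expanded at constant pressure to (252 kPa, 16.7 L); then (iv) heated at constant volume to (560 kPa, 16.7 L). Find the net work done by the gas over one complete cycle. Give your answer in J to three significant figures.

W_net ≈ -2480 J

Constant-volume legs do no work.
W(i) = (560)(8.65 − 16.7) = -4508 J; W(iii) = (252)(16.7 − 8.65) = 2029 J.
W_net = -4508 + 2029 = -2479 J (the counter-clockwise enclosed area).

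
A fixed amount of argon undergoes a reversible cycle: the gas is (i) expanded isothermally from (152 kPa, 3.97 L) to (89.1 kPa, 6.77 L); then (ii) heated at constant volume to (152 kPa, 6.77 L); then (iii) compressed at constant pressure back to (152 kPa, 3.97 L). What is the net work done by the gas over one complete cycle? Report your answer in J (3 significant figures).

Leg (i): W = PᵢVᵢ ln(V_f/Vᵢ) = (603.4) ln(6.77/3.97) = 322.1 J.
Leg (ii): W = 0.
Leg (iii): W = PΔV = (152)(3.97 − 6.77) = -425.6 J.
W_net = 322.1 − 425.6 = -103.5 J.

W_net ≈ -104 J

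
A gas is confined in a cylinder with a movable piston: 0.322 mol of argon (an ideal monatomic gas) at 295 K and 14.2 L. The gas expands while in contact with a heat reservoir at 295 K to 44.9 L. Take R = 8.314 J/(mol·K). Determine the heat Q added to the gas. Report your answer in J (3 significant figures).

Q ≈ 909 J

Isothermal ⇒ ΔU = 0, so Q = W = nRT ln(V₂/V₁).
Q = (0.322)(8.314)(295) ln(44.9/14.2) = 789.7 × 1.151 = 909.2 J.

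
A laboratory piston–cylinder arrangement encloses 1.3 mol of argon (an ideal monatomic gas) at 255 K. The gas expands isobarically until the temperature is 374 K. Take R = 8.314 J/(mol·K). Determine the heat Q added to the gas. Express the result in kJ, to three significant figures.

Isobaric: W = nRΔT = (1.3)(8.314)(119) = 1286 J.
ΔU = nCᵥΔT with Cᵥ = 3R/2: ΔU = (1.3)(12.47)(119) = 1929 J.
Q = ΔU + W = 1929 + 1286 = 3215 J.

Q ≈ 3.22 kJ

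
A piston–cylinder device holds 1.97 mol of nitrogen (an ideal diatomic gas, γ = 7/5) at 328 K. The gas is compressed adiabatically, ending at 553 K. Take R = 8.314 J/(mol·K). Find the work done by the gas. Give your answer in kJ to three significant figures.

Adiabatic ⇒ Q = 0, so W_by = −ΔU = nCᵥ(T₁ − T₂).
Cᵥ = 5R/2 = 20.79 J/(mol·K).
W = (1.97)(20.79)(328 − 553) = -9213 J.

W ≈ -9.21 kJ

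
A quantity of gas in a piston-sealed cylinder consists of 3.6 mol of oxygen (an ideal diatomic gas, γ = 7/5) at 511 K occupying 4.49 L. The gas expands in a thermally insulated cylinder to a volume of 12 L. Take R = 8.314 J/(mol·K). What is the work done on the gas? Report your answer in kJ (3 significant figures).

Adiabatic: TV^(γ−1) = const with γ = 7/5.
T₂ = T₁ (V₁/V₂)^(γ−1) = 511 × (4.49/12)^0.4 = 511 × 0.6749 = 344.9 K.
W_by = nCᵥ(T₁ − T₂) = (3.6)(20.79)(511 − 344.9) = 12431 J.
Work on gas = −W_by = -12431 J.

W ≈ -12.4 kJ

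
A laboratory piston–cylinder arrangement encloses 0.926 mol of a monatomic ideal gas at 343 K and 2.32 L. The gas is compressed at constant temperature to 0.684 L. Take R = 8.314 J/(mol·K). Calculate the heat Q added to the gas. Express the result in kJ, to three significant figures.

Q ≈ -3.23 kJ

Isothermal ⇒ ΔU = 0, so Q = W = nRT ln(V₂/V₁).
Q = (0.926)(8.314)(343) ln(0.684/2.32) = 2641 × -1.221 = -3225 J.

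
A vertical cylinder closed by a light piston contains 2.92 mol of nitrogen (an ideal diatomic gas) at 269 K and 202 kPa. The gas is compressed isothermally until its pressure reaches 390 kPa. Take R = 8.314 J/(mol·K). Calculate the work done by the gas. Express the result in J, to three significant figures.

W ≈ -4300 J

Isothermal process: W = nRT ln(V₂/V₁) = nRT ln(P₁/P₂).
W = (2.92)(8.314)(269) × ln(202/390)
  = 6530 × ln(0.5179) = 6530 × -0.6579
W_by_gas = -4296 J.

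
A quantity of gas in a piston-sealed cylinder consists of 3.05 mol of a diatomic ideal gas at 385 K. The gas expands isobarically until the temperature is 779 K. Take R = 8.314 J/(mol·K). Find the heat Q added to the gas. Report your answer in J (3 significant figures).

Isobaric: W = nRΔT = (3.05)(8.314)(394) = 9991 J.
ΔU = nCᵥΔT with Cᵥ = 5R/2: ΔU = (3.05)(20.79)(394) = 24977 J.
Q = ΔU + W = 24977 + 9991 = 34968 J.

Q ≈ 35000 J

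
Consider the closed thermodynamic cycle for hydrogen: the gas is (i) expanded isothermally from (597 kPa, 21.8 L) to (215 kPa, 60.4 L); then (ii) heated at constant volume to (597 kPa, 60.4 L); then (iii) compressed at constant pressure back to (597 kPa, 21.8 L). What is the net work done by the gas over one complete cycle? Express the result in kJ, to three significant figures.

W_net ≈ -9.78 kJ

Leg (i): W = PᵢVᵢ ln(V_f/Vᵢ) = (13015) ln(60.4/21.8) = 13263 J.
Leg (ii): W = 0.
Leg (iii): W = PΔV = (597)(21.8 − 60.4) = -23044 J.
W_net = 13263 − 23044 = -9781 J.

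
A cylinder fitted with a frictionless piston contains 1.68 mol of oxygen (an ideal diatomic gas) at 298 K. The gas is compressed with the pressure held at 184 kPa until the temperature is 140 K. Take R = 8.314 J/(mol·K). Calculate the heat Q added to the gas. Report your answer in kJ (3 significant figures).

Isobaric: W = nRΔT = (1.68)(8.314)(-158) = -2207 J.
ΔU = nCᵥΔT with Cᵥ = 5R/2: ΔU = (1.68)(20.79)(-158) = -5517 J.
Q = ΔU + W = -5517 − 2207 = -7724 J.

Q ≈ -7.72 kJ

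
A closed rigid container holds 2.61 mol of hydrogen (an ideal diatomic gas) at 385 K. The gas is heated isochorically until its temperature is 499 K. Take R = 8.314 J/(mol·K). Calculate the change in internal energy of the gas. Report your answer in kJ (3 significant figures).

Constant volume ⇒ W = 0, so Q = ΔU = nCᵥΔT with Cᵥ = 5R/2 = 20.79 J/(mol·K).
ΔU = (2.61)(20.79)(499 − 385) = 6184 J.

ΔU ≈ 6.18 kJ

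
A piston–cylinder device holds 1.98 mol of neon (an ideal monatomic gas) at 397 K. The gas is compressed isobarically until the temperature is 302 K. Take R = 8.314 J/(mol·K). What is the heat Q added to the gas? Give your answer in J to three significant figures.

Isobaric: W = nRΔT = (1.98)(8.314)(-95) = -1564 J.
ΔU = nCᵥΔT with Cᵥ = 3R/2: ΔU = (1.98)(12.47)(-95) = -2346 J.
Q = ΔU + W = -2346 − 1564 = -3910 J.

Q ≈ -3910 J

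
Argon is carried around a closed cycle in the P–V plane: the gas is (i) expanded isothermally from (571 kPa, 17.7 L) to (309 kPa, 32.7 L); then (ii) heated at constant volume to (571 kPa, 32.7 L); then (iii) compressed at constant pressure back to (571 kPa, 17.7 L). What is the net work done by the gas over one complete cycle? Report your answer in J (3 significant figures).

W_net ≈ -2360 J

Leg (i): W = PᵢVᵢ ln(V_f/Vᵢ) = (10107) ln(32.7/17.7) = 6204 J.
Leg (ii): W = 0.
Leg (iii): W = PΔV = (571)(17.7 − 32.7) = -8565 J.
W_net = 6204 − 8565 = -2361 J.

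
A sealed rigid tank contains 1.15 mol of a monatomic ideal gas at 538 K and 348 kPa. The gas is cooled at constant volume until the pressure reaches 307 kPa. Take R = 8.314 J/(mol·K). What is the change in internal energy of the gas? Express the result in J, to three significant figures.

Constant volume ⇒ W = 0, so Q = ΔU = nCᵥΔT with Cᵥ = 3R/2 = 12.47 J/(mol·K).
At constant V, T₂/T₁ = P₂/P₁ ⇒ ΔT = T₁(P₂/P₁ − 1) = 538·(307/348 − 1) = -63.39 K.
ΔU = (1.15)(12.47)(-63.39) = -909 J.

ΔU ≈ -909 J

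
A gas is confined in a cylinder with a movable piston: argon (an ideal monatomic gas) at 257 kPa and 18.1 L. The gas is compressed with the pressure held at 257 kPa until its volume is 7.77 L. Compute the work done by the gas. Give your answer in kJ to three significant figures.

Isobaric: W = P ΔV.
W = (257 kPa)(7.77 − 18.1 L) = (257)(-10.33) = -2655 J.

W ≈ -2.65 kJ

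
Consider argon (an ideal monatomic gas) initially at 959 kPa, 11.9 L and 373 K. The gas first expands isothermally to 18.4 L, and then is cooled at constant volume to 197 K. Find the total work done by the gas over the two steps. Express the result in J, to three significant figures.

Step 1 (isothermal): W = P₁V₁ ln(V₂/V₁) = (11412) ln(18.4/11.9) = 4974 J.
Step 2 (isochoric): W = 0 (constant volume).
W_total = 4974 + 0 = 4974 J.

W_total ≈ 4970 J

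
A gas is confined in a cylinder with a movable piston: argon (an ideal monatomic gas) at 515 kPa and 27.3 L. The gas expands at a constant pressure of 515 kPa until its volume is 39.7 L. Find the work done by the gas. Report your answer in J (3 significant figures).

Isobaric: W = P ΔV.
W = (515 kPa)(39.7 − 27.3 L) = (515)(12.4) = 6386 J.

W ≈ 6390 J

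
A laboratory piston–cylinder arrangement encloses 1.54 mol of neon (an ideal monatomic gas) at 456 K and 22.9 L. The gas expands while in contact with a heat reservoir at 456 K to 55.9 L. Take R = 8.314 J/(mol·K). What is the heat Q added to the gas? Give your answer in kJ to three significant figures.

Isothermal ⇒ ΔU = 0, so Q = W = nRT ln(V₂/V₁).
Q = (1.54)(8.314)(456) ln(55.9/22.9) = 5838 × 0.8924 = 5210 J.

Q ≈ 5.21 kJ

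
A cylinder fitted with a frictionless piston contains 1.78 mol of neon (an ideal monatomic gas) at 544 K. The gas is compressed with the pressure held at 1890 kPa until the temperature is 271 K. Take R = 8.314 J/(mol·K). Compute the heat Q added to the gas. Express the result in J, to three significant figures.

Isobaric: W = nRΔT = (1.78)(8.314)(-273) = -4040 J.
ΔU = nCᵥΔT with Cᵥ = 3R/2: ΔU = (1.78)(12.47)(-273) = -6060 J.
Q = ΔU + W = -6060 − 4040 = -10100 J.

Q ≈ -10100 J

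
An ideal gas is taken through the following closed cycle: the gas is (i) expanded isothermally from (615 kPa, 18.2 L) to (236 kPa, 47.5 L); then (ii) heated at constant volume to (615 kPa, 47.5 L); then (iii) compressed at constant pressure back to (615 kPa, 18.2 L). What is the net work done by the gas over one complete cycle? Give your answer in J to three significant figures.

W_net ≈ -7280 J

Leg (i): W = PᵢVᵢ ln(V_f/Vᵢ) = (11193) ln(47.5/18.2) = 10738 J.
Leg (ii): W = 0.
Leg (iii): W = PΔV = (615)(18.2 − 47.5) = -18020 J.
W_net = 10738 − 18020 = -7282 J.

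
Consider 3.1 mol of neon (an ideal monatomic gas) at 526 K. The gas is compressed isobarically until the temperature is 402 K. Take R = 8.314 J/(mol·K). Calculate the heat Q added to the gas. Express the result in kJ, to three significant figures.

Q ≈ -7.99 kJ

Isobaric: W = nRΔT = (3.1)(8.314)(-124) = -3196 J.
ΔU = nCᵥΔT with Cᵥ = 3R/2: ΔU = (3.1)(12.47)(-124) = -4794 J.
Q = ΔU + W = -4794 − 3196 = -7990 J.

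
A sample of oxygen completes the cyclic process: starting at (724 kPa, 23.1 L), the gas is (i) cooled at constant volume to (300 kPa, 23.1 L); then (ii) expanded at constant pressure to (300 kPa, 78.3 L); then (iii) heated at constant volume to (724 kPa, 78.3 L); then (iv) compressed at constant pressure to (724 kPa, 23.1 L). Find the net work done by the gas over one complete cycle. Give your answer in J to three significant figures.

Constant-volume legs do no work.
W(ii) = (300)(78.3 − 23.1) = 16560 J; W(iv) = (724)(23.1 − 78.3) = -39965 J.
W_net = 16560 − 39965 = -23405 J (the counter-clockwise enclosed area).

W_net ≈ -23400 J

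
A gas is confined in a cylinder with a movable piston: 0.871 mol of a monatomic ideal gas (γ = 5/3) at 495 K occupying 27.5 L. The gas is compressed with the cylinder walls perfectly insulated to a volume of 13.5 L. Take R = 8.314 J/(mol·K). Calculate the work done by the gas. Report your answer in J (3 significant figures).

Adiabatic: TV^(γ−1) = const with γ = 5/3.
T₂ = T₁ (V₁/V₂)^(γ−1) = 495 × (27.5/13.5)^0.667 = 495 × 1.607 = 795.4 K.
W_by = nCᵥ(T₁ − T₂) = (0.871)(12.47)(495 − 795.4) = -3263 J.

W ≈ -3260 J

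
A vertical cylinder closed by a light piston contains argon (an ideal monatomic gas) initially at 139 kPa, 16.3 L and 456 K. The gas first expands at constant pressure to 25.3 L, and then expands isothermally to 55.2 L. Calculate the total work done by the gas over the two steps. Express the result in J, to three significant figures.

W_total ≈ 3990 J

Step 1 (isobaric): W = PΔV = (139 kPa)(25.3 − 16.3 L) = 1251 J.
After step 1: P = 139 kPa, V = 25.3 L, T = 707.8 K.
Step 2 (isothermal): W = P₁V₁ ln(V₂/V₁) = (3517) ln(55.2/25.3) = 2744 J.
W_total = 1251 + 2744 = 3995 J.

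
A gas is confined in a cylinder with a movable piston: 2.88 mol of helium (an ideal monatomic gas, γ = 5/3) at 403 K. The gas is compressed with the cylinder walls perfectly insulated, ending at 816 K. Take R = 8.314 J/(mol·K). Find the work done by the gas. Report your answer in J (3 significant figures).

W ≈ -14800 J

Adiabatic ⇒ Q = 0, so W_by = −ΔU = nCᵥ(T₁ − T₂).
Cᵥ = 3R/2 = 12.47 J/(mol·K).
W = (2.88)(12.47)(403 − 816) = -14834 J.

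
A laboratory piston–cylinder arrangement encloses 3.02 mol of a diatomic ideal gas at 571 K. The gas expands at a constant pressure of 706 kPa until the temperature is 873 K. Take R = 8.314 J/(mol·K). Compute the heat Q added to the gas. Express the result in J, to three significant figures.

Isobaric: W = nRΔT = (3.02)(8.314)(302) = 7583 J.
ΔU = nCᵥΔT with Cᵥ = 5R/2: ΔU = (3.02)(20.79)(302) = 18957 J.
Q = ΔU + W = 18957 + 7583 = 26539 J.

Q ≈ 26500 J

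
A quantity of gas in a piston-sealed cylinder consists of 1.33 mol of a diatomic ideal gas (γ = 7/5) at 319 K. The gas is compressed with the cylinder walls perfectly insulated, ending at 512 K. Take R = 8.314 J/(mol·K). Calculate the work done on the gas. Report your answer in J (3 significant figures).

Adiabatic ⇒ Q = 0, so W_by = −ΔU = nCᵥ(T₁ − T₂).
Cᵥ = 5R/2 = 20.79 J/(mol·K).
W = (1.33)(20.79)(319 − 512) = -5335 J.
Work on gas = −W_by = 5335 J.

W ≈ 5340 J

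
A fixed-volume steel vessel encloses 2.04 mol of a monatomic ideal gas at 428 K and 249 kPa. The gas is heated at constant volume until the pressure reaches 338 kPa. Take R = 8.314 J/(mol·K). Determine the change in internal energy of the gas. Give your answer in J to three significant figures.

ΔU ≈ 3890 J

Constant volume ⇒ W = 0, so Q = ΔU = nCᵥΔT with Cᵥ = 3R/2 = 12.47 J/(mol·K).
At constant V, T₂/T₁ = P₂/P₁ ⇒ ΔT = T₁(P₂/P₁ − 1) = 428·(338/249 − 1) = 153 K.
ΔU = (2.04)(12.47)(153) = 3892 J.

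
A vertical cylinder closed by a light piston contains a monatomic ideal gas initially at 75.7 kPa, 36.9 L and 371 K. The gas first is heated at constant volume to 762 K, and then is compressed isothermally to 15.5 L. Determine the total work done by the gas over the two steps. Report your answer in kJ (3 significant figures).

Step 1 (isochoric): W = 0 (constant volume).
After step 1: P = 155.5 kPa (V unchanged).
Step 2 (isothermal): W = P₁V₁ ln(V₂/V₁) = (5737) ln(15.5/36.9) = -4976 J.
W_total = 0 − 4976 = -4976 J.

W_total ≈ -4.98 kJ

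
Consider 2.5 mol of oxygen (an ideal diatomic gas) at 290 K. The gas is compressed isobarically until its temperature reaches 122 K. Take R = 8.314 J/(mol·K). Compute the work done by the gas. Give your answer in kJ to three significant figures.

Isobaric: W = P ΔV = nR ΔT.
W = (2.5)(8.314)(122 − 290) = -3492 J.

W ≈ -3.49 kJ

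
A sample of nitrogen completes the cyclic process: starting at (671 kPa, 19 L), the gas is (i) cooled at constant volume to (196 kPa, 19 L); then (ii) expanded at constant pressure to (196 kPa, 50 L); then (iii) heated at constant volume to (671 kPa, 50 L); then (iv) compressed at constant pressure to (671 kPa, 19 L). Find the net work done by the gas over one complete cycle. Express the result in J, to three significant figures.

W_net ≈ -14700 J

Constant-volume legs do no work.
W(ii) = (196)(50 − 19) = 6076 J; W(iv) = (671)(19 − 50) = -20801 J.
W_net = 6076 − 20801 = -14725 J (the counter-clockwise enclosed area).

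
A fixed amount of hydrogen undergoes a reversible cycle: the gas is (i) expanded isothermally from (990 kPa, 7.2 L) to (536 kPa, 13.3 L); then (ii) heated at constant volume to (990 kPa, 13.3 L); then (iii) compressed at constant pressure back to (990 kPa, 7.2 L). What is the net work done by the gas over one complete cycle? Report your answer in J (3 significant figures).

Leg (i): W = PᵢVᵢ ln(V_f/Vᵢ) = (7128) ln(13.3/7.2) = 4374 J.
Leg (ii): W = 0.
Leg (iii): W = PΔV = (990)(7.2 − 13.3) = -6039 J.
W_net = 4374 − 6039 = -1665 J.

W_net ≈ -1660 J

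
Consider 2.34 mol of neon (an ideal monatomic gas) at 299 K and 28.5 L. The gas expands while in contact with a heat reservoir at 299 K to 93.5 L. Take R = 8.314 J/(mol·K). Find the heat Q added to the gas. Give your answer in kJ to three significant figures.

Q ≈ 6.91 kJ

Isothermal ⇒ ΔU = 0, so Q = W = nRT ln(V₂/V₁).
Q = (2.34)(8.314)(299) ln(93.5/28.5) = 5817 × 1.188 = 6911 J.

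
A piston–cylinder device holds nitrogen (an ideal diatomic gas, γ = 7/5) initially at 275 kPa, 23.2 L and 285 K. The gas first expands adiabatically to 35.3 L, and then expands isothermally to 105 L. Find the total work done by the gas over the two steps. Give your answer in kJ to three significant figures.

W_total ≈ 8.34 kJ

Step 1 (adiabatic): W = (P₁V₁ − P₂V₂)/(γ−1) = (6380 − 5394)/0.4 = 2465 J.
After step 1: P = 152.8 kPa, V = 35.3 L, T = 241 K.
Step 2 (isothermal): W = P₁V₁ ln(V₂/V₁) = (5394) ln(105/35.3) = 5880 J.
W_total = 2465 + 5880 = 8345 J.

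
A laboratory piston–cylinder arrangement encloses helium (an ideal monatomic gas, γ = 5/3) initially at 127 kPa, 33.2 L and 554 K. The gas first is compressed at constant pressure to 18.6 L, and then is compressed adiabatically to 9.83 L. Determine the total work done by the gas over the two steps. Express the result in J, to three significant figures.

W_total ≈ -3730 J

Step 1 (isobaric): W = PΔV = (127 kPa)(18.6 − 33.2 L) = -1854 J.
After step 1: P = 127 kPa, V = 18.6 L, T = 310.4 K.
Step 2 (adiabatic): W = (P₁V₁ − P₂V₂)/(γ−1) = (2362 − 3614)/0.667 = -1877 J.
W_total = -1854 − 1877 = -3732 J.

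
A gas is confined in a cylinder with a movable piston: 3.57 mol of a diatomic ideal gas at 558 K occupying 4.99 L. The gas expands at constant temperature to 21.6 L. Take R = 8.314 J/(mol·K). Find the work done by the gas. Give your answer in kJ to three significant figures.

W ≈ 24.3 kJ

Isothermal: W = nRT ln(V₂/V₁).
W = (3.57)(8.314)(558) × ln(21.6/4.99)
  = 16562 × 1.465
W_by_gas = 24268 J.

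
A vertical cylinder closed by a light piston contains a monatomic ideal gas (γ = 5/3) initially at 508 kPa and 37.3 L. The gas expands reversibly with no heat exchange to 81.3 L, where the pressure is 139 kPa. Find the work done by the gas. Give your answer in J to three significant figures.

W ≈ 11500 J

Adiabatic: W = (P₁V₁ − P₂V₂)/(γ − 1) with γ = 5/3.
P₁V₁ = 18948 J, P₂V₂ = 11301 J.
W = (18948 − 11301) / 0.6667 = 11472 J.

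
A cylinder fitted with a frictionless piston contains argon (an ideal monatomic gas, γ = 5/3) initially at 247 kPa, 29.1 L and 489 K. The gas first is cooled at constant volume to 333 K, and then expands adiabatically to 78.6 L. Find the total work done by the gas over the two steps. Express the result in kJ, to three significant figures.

W_total ≈ 3.56 kJ

Step 1 (isochoric): W = 0 (constant volume).
After step 1: P = 168.2 kPa (V unchanged).
Step 2 (adiabatic): W = (P₁V₁ − P₂V₂)/(γ−1) = (4895 − 2524)/0.667 = 3556 J.
W_total = 0 + 3556 = 3556 J.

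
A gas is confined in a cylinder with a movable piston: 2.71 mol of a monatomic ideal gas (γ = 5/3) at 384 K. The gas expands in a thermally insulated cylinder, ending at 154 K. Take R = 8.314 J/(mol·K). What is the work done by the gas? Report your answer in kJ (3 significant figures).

W ≈ 7.77 kJ

Adiabatic ⇒ Q = 0, so W_by = −ΔU = nCᵥ(T₁ − T₂).
Cᵥ = 3R/2 = 12.47 J/(mol·K).
W = (2.71)(12.47)(384 − 154) = 7773 J.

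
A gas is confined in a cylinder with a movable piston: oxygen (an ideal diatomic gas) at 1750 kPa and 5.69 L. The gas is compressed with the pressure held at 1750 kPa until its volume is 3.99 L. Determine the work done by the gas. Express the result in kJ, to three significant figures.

Isobaric: W = P ΔV.
W = (1750 kPa)(3.99 − 5.69 L) = (1750)(-1.7) = -2975 J.

W ≈ -2.98 kJ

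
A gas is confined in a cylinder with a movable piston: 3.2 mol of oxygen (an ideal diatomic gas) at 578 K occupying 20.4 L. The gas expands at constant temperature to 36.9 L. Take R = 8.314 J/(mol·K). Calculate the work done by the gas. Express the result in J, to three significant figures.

W ≈ 9110 J

Isothermal: W = nRT ln(V₂/V₁).
W = (3.2)(8.314)(578) × ln(36.9/20.4)
  = 15378 × 0.5927
W_by_gas = 9114 J.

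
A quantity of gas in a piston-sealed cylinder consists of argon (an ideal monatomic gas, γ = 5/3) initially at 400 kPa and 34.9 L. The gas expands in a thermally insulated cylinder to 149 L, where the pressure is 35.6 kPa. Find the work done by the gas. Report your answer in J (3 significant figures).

Adiabatic: W = (P₁V₁ − P₂V₂)/(γ − 1) with γ = 5/3.
P₁V₁ = 13960 J, P₂V₂ = 5304 J.
W = (13960 − 5304) / 0.6667 = 12983 J.

W ≈ 13000 J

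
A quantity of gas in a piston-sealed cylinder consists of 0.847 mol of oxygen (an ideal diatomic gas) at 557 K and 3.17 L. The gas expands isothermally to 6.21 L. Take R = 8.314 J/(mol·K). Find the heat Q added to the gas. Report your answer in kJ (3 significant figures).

Isothermal ⇒ ΔU = 0, so Q = W = nRT ln(V₂/V₁).
Q = (0.847)(8.314)(557) ln(6.21/3.17) = 3922 × 0.6724 = 2638 J.

Q ≈ 2.64 kJ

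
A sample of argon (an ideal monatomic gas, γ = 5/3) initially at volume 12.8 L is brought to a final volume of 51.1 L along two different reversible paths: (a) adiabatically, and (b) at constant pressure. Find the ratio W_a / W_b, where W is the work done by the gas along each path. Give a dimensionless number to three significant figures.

Path (a) adiabatic: W = P₁V₁(1 − (V₁/V₂)^(γ−1))/(γ−1) → W_a/(P₁V₁) = 0.9039.
Path (b) isobaric: W = P₁(V₂ − V₁) → W_b/(P₁V₁) = 2.992.
W_a / W_b = 0.9039 / 2.992 = 0.3021.

W_a / W_b ≈ 0.302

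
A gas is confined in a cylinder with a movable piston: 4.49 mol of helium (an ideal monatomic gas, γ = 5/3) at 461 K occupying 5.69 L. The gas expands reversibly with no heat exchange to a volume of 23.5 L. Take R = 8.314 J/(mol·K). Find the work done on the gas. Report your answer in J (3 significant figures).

W ≈ -15800 J

Adiabatic: TV^(γ−1) = const with γ = 5/3.
T₂ = T₁ (V₁/V₂)^(γ−1) = 461 × (5.69/23.5)^0.667 = 461 × 0.3885 = 179.1 K.
W_by = nCᵥ(T₁ − T₂) = (4.49)(12.47)(461 − 179.1) = 15786 J.
Work on gas = −W_by = -15786 J.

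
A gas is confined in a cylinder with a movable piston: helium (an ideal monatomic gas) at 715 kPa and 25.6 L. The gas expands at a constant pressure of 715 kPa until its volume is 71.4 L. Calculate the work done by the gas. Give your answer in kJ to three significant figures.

W ≈ 32.7 kJ

Isobaric: W = P ΔV.
W = (715 kPa)(71.4 − 25.6 L) = (715)(45.8) = 32747 J.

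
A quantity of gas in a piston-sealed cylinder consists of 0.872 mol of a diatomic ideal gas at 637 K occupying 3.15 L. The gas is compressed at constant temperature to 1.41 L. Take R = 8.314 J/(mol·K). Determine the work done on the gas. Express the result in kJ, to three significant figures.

W ≈ 3.71 kJ

Isothermal: W = nRT ln(V₂/V₁).
W = (0.872)(8.314)(637) × ln(1.41/3.15)
  = 4618 × -0.8038
W_by_gas = -3712 J; work on gas = −W_by = 3712 J.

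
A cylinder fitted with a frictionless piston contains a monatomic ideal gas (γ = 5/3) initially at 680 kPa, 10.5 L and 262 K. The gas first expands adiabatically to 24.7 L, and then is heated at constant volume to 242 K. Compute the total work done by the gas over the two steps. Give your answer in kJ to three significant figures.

W_total ≈ 4.65 kJ

Step 1 (adiabatic): W = (P₁V₁ − P₂V₂)/(γ−1) = (7140 − 4037)/0.667 = 4655 J.
Step 2 (isochoric): W = 0 (constant volume).
W_total = 4655 + 0 = 4655 J.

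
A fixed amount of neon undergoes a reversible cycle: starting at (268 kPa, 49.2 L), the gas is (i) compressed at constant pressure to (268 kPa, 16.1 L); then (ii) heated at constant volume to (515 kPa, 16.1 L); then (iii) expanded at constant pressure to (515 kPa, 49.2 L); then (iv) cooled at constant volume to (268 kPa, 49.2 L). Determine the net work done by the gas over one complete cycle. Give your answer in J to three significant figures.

Constant-volume legs do no work.
W(i) = (268)(16.1 − 49.2) = -8871 J; W(iii) = (515)(49.2 − 16.1) = 17046 J.
W_net = -8871 + 17046 = 8176 J (the clockwise enclosed area).

W_net ≈ 8180 J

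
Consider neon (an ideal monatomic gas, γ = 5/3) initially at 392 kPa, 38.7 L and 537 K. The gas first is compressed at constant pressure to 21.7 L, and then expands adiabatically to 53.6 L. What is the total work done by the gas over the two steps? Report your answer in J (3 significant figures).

W_total ≈ -887 J

Step 1 (isobaric): W = PΔV = (392 kPa)(21.7 − 38.7 L) = -6664 J.
After step 1: P = 392 kPa, V = 21.7 L, T = 301.1 K.
Step 2 (adiabatic): W = (P₁V₁ − P₂V₂)/(γ−1) = (8506 − 4655)/0.667 = 5777 J.
W_total = -6664 + 5777 = -887.3 J.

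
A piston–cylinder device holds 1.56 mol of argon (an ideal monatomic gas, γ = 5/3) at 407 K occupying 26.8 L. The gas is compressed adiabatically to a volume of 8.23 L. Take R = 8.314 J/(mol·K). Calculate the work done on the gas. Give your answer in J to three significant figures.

Adiabatic: TV^(γ−1) = const with γ = 5/3.
T₂ = T₁ (V₁/V₂)^(γ−1) = 407 × (26.8/8.23)^0.667 = 407 × 2.197 = 894.2 K.
W_by = nCᵥ(T₁ − T₂) = (1.56)(12.47)(407 − 894.2) = -9478 J.
Work on gas = −W_by = 9478 J.

W ≈ 9480 J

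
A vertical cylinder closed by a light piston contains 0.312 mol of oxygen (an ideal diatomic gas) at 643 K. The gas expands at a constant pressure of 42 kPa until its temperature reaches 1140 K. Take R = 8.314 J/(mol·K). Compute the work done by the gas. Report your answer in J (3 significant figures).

Isobaric: W = P ΔV = nR ΔT.
W = (0.312)(8.314)(1140 − 643) = 1289 J.

W ≈ 1290 J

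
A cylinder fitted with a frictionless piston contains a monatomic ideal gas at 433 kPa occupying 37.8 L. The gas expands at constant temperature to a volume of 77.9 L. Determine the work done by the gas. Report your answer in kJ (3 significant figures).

W ≈ 11.8 kJ

Isothermal: W = nRT ln(V₂/V₁) = P₁V₁ ln(V₂/V₁).
P₁V₁ = (433 kPa)(37.8 L) = 16367 J.
W = 16367 × ln(77.9/37.8) = 16367 × 0.7231
W_by_gas = 11836 J.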